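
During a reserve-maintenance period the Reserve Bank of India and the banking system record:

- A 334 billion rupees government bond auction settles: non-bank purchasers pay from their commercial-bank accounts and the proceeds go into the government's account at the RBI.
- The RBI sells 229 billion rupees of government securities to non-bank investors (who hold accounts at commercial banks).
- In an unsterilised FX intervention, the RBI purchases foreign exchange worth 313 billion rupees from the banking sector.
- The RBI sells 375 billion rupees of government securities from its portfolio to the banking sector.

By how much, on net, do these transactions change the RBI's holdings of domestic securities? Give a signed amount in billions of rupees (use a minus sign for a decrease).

Government account inflow 334 billion rupees: the RBI's securities portfolio is untouched → 0.
Asset sale (to non-banks) 229 billion rupees: securities removed from the RBI's portfolio → −229B.
FX purchase 313 billion rupees: the RBI's securities portfolio is untouched → 0.
OMO sale (to banks) 375 billion rupees: securities removed from the RBI's portfolio → −375B.
Net: 0 − 229 + 0 − 375 = -604 billion.

-604 billion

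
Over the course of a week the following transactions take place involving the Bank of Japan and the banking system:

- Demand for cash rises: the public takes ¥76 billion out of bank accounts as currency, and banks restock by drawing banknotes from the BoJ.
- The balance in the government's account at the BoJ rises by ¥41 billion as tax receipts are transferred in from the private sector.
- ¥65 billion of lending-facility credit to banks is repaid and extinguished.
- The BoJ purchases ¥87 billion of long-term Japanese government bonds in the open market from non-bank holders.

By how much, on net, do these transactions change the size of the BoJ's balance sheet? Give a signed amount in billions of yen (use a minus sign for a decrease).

BoJ balance sheet:
  Assets:      Securities +¥87B, Loans to banks −¥65B
  Liabilities: Bank reserves −¥95B, Currency in circulation +¥76B, Government deposits +¥41B
Change in total BoJ assets = +¥22 billion.

+¥22 billion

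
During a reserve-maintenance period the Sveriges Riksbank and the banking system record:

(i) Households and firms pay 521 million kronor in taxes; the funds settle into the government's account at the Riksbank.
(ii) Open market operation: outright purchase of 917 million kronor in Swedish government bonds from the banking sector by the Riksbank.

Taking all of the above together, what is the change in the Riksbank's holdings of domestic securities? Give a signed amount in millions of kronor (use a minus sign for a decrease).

+917 million

Government account inflow 521 million kronor: the Riksbank's securities portfolio is untouched → 0.
OMO purchase (from banks) 917 million kronor: securities added to the Riksbank's portfolio → +917M.
Net: 0 + 917 = +917 million.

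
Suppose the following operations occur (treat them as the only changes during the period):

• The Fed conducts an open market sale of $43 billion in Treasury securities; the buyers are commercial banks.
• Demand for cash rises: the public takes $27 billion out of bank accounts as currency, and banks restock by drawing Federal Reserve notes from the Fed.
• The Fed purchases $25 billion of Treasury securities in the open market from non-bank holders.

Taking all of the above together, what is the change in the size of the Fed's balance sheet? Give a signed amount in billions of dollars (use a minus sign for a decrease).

OMO sale (to banks) $43 billion: a Fed asset is shed → −$43B.
Currency withdrawal $27 billion: only the composition of liabilities changes → 0.
Asset purchase (from non-banks) $25 billion: a Fed asset is acquired → +$25B.
Net: −43 + 0 + 25 = -$18 billion.

-$18 billion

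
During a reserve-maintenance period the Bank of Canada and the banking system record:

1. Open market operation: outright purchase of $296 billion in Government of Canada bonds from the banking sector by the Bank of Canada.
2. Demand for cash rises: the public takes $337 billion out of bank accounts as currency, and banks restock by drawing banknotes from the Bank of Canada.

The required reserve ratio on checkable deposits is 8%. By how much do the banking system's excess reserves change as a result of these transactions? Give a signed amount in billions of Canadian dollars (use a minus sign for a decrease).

-$14.04 billion

OMO purchase (from banks) $296 billion: reserves +$296B, deposits 0.
Currency withdrawal $337 billion: reserves −$337B, deposits −$337B.
Totals: Δreserves = −$41B, Δdeposits = −$337B.
Δrequired reserves = 8% × −$337B = −$26.96B.
Δexcess reserves = Δreserves − Δrequired = −$41B − (−$26.96B) = -$14.04 billion.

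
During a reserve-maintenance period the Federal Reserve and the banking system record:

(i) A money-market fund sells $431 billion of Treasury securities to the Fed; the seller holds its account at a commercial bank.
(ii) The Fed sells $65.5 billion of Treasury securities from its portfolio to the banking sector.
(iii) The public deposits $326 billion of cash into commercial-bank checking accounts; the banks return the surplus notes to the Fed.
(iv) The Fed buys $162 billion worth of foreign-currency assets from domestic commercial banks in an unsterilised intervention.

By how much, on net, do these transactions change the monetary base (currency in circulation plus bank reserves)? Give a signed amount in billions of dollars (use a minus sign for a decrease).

Fed balance sheet:
  Assets:      Securities +$365.5B, Foreign assets +$162B
  Liabilities: Bank reserves +$853.5B, Currency in circulation −$326B
Monetary base = currency + reserves: −$326B + (+$853.5B) = +$527.5 billion.

+$527.5 billion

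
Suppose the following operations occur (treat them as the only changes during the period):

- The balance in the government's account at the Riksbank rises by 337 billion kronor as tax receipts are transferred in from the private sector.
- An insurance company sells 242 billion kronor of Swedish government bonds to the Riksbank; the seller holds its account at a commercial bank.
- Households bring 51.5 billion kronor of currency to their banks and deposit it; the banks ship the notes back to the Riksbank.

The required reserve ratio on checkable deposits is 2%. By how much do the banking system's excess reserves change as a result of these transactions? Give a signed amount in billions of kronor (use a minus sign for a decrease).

Government account inflow 337 billion kronor: reserves −337B, deposits −337B.
Asset purchase (from non-banks) 242 billion kronor: reserves +242B, deposits +242B.
Currency deposit 51.5 billion kronor: reserves +51.5B, deposits +51.5B.
Totals: Δreserves = −43.5B, Δdeposits = −43.5B.
Δrequired reserves = 2% × −43.5B = −0.87B.
Δexcess reserves = Δreserves − Δrequired = −43.5B − (−0.87B) = -42.63 billion.

-42.63 billion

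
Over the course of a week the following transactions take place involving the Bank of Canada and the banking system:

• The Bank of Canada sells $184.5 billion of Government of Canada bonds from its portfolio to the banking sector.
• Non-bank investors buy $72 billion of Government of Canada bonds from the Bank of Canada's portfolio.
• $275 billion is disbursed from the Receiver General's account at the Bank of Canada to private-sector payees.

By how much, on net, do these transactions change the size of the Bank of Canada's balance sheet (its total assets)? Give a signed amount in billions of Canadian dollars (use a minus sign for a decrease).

Bank of Canada balance sheet:
  Assets:      Securities −$256.5B
  Liabilities: Bank reserves +$18.5B, Government deposits −$275B
Commercial banking system:
  Assets:      Reserves at CB +$18.5B, Securities +$184.5B
  Liabilities: Checkable deposits +$203B
Change in total Bank of Canada assets = -$256.5 billion.

-$256.5 billion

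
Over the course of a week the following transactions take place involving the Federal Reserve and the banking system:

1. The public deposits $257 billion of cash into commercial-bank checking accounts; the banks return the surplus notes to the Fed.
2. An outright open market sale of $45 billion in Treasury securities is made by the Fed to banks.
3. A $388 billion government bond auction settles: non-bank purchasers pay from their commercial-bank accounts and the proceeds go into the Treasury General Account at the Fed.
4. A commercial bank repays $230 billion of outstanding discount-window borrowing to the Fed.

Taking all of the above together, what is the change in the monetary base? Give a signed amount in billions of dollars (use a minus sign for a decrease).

-$663 billion

Currency deposit $257 billion: just a shift between currency and reserves — both are base money → 0.
OMO sale (to banks) $45 billion: Fed balance sheet contracts → −$45B.
Government account inflow $388 billion: reserves shift to a non-base liability → −$388B.
Discount-window repayment $230 billion: Fed balance sheet contracts → −$230B.
Net: 0 − 45 − 388 − 230 = -$663 billion.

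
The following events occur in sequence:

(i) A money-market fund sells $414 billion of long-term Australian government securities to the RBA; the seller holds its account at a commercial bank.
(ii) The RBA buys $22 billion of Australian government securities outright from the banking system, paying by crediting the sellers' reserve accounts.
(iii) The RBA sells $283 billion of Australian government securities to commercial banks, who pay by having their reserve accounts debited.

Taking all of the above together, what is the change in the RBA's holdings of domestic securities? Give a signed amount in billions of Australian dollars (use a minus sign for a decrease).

RBA balance sheet:
  Assets:      Securities +$153B
  Liabilities: Bank reserves +$153B
Commercial banking system:
  Assets:      Reserves at CB +$153B, Securities +$261B
  Liabilities: Checkable deposits +$414B
So the change in the RBA's holdings of domestic securities is +$153 billion.

+$153 billion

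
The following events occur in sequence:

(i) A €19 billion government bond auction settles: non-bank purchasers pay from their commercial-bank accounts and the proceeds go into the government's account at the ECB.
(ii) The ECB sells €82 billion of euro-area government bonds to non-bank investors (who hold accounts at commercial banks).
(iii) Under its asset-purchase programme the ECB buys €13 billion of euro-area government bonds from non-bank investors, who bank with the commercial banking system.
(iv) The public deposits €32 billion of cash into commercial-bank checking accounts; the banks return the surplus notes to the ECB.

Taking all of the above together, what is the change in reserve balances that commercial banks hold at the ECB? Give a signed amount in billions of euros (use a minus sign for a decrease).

-€56 billion

Government account inflow €19 billion: funds move from bank reserves into the government account → −€19B.
Asset sale (to non-banks) €82 billion: the non-bank buyers' banks settle from reserves → −€82B.
Asset purchase (from non-banks) €13 billion: the ECB pays by crediting reserve accounts → +€13B.
Currency deposit €32 billion: returned notes are swapped for reserve credit → +€32B.
Net: −19 − 82 + 13 + 32 = -€56 billion.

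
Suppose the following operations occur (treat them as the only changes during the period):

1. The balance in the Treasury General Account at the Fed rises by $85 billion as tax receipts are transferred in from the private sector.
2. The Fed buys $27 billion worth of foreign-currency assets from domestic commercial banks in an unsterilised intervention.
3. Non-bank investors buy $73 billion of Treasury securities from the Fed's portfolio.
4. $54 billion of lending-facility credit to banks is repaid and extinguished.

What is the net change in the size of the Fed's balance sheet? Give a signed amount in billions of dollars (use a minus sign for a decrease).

-$100 billion

Government account inflow $85 billion: only the composition of liabilities changes → 0.
FX purchase $27 billion: a Fed asset is acquired → +$27B.
Asset sale (to non-banks) $73 billion: a Fed asset is shed → −$73B.
Discount-window repayment $54 billion: a Fed asset is shed → −$54B.
Net: 0 + 27 − 73 − 54 = -$100 billion.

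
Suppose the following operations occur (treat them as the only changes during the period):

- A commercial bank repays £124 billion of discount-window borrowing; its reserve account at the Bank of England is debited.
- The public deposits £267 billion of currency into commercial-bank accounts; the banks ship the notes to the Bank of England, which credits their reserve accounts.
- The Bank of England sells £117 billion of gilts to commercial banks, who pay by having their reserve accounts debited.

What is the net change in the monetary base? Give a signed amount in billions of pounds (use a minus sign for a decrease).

-£241 billion

Discount-window repayment £124 billion: Bank of England balance sheet contracts → −£124B.
Currency deposit £267 billion: just a shift between currency and reserves — both are base money → 0.
OMO sale (to banks) £117 billion: Bank of England balance sheet contracts → −£117B.
Net: −124 + 0 − 117 = -£241 billion.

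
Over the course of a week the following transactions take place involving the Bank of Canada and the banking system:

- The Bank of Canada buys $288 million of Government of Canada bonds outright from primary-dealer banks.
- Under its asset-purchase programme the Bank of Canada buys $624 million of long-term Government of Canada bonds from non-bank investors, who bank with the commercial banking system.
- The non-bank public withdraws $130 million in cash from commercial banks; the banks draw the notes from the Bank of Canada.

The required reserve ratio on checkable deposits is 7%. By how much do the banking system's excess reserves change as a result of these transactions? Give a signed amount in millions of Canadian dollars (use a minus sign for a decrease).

+$747.42 million

OMO purchase (from banks) $288 million: reserves +$288M, deposits 0.
Asset purchase (from non-banks) $624 million: reserves +$624M, deposits +$624M.
Currency withdrawal $130 million: reserves −$130M, deposits −$130M.
Totals: Δreserves = +$782M, Δdeposits = +$494M.
Δrequired reserves = 7% × +$494M = +$34.58M.
Δexcess reserves = Δreserves − Δrequired = +$782M − (+$34.58M) = +$747.42 million.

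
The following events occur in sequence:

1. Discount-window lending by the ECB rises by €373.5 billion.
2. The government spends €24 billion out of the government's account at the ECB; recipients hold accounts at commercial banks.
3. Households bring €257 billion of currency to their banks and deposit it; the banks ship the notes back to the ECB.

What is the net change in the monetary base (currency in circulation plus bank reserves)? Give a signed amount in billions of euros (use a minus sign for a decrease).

+€397.5 billion

ECB balance sheet:
  Assets:      Loans to banks +€373.5B
  Liabilities: Bank reserves +€654.5B, Currency in circulation −€257B, Government deposits −€24B
Commercial banking system:
  Assets:      Reserves at CB +€654.5B
  Liabilities: Checkable deposits +€281B, Borrowings from CB +€373.5B
Monetary base = currency + reserves: −€257B + (+€654.5B) = +€397.5 billion.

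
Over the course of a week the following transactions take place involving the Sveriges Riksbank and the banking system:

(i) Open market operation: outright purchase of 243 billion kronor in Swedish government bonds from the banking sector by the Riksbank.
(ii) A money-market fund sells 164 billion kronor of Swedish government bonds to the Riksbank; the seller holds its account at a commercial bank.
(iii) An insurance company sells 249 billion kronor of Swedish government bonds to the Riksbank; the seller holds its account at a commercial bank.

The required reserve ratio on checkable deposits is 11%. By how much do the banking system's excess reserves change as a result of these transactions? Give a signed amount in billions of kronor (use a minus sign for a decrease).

OMO purchase (from banks) 243 billion kronor: reserves +243B, deposits 0.
Asset purchase (from non-banks) 164 billion kronor: reserves +164B, deposits +164B.
Asset purchase (from non-banks) 249 billion kronor: reserves +249B, deposits +249B.
Totals: Δreserves = +656B, Δdeposits = +413B.
Δrequired reserves = 11% × +413B = +45.43B.
Δexcess reserves = Δreserves − Δrequired = +656B − (+45.43B) = +610.57 billion.

+610.57 billion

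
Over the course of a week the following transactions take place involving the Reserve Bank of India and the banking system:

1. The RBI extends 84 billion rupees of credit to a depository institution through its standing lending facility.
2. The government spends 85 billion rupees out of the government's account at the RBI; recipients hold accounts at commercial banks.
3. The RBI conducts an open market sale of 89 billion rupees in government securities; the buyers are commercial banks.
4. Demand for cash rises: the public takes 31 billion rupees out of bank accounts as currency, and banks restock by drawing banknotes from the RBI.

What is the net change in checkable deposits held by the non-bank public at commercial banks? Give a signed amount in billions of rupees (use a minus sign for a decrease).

RBI balance sheet:
  Assets:      Securities −89B, Loans to banks +84B
  Liabilities: Bank reserves +49B, Currency in circulation +31B, Government deposits −85B
Commercial banking system:
  Assets:      Reserves at CB +49B, Securities +89B
  Liabilities: Checkable deposits +54B, Borrowings from CB +84B
So the change in checkable deposits held by the non-bank public at commercial banks is +54 billion.

+54 billion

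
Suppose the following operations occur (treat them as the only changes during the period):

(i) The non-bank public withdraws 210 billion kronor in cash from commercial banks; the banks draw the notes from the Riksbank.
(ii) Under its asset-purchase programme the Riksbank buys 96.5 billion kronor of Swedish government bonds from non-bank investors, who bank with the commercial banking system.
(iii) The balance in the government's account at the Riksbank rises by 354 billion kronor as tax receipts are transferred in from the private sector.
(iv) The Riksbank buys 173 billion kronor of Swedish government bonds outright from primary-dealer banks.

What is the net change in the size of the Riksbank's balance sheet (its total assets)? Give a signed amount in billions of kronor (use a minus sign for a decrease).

+269.5 billion

Currency withdrawal 210 billion kronor: only the composition of liabilities changes → 0.
Asset purchase (from non-banks) 96.5 billion kronor: a Riksbank asset is acquired → +96.5B.
Government account inflow 354 billion kronor: only the composition of liabilities changes → 0.
OMO purchase (from banks) 173 billion kronor: a Riksbank asset is acquired → +173B.
Net: 0 + 96.5 + 0 + 173 = +269.5 billion.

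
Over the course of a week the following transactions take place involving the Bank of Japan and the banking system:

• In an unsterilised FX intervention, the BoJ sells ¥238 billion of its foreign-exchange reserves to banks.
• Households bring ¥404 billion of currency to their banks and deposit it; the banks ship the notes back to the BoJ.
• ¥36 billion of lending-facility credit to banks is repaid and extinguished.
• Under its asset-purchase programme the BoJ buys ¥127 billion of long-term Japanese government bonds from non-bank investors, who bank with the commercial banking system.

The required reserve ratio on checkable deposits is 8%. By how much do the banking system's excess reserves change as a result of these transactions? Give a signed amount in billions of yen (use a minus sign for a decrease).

+¥214.52 billion

FX sale ¥238 billion: reserves −¥238B, deposits 0.
Currency deposit ¥404 billion: reserves +¥404B, deposits +¥404B.
Discount-window repayment ¥36 billion: reserves −¥36B, deposits 0.
Asset purchase (from non-banks) ¥127 billion: reserves +¥127B, deposits +¥127B.
Totals: Δreserves = +¥257B, Δdeposits = +¥531B.
Δrequired reserves = 8% × +¥531B = +¥42.48B.
Δexcess reserves = Δreserves − Δrequired = +¥257B − (+¥42.48B) = +¥214.52 billion.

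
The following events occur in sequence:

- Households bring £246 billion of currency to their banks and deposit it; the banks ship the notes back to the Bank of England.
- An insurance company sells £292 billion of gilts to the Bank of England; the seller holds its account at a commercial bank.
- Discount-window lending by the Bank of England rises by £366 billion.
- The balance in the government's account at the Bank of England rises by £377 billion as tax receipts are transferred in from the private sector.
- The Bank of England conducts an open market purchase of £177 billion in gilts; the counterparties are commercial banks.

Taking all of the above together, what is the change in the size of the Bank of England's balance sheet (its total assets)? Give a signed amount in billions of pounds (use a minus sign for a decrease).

+£835 billion

Currency deposit £246 billion: only the composition of liabilities changes → 0.
Asset purchase (from non-banks) £292 billion: a Bank of England asset is acquired → +£292B.
Discount-window loan £366 billion: a Bank of England asset is acquired → +£366B.
Government account inflow £377 billion: only the composition of liabilities changes → 0.
OMO purchase (from banks) £177 billion: a Bank of England asset is acquired → +£177B.
Net: 0 + 292 + 366 + 0 + 177 = +£835 billion.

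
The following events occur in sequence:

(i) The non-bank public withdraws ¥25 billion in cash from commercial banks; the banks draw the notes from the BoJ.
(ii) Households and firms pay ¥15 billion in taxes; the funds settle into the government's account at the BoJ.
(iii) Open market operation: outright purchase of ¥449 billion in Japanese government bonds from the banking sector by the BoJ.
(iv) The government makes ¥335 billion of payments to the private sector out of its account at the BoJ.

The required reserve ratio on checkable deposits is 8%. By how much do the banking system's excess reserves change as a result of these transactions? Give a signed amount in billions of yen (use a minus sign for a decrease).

+¥720.4 billion

Currency withdrawal ¥25 billion: reserves −¥25B, deposits −¥25B.
Government account inflow ¥15 billion: reserves −¥15B, deposits −¥15B.
OMO purchase (from banks) ¥449 billion: reserves +¥449B, deposits 0.
Government spending ¥335 billion: reserves +¥335B, deposits +¥335B.
Totals: Δreserves = +¥744B, Δdeposits = +¥295B.
Δrequired reserves = 8% × +¥295B = +¥23.6B.
Δexcess reserves = Δreserves − Δrequired = +¥744B − (+¥23.6B) = +¥720.4 billion.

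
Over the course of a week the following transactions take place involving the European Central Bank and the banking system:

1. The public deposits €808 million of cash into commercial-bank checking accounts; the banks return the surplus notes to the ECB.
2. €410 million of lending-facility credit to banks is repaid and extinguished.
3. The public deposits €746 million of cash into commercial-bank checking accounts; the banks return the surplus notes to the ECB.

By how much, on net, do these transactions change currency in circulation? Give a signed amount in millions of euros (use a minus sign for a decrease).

ECB balance sheet:
  Assets:      Loans to banks −€410M
  Liabilities: Bank reserves +€1144M, Currency in circulation −€1554M
So the change in currency in circulation is -€1554 million.

-€1554 million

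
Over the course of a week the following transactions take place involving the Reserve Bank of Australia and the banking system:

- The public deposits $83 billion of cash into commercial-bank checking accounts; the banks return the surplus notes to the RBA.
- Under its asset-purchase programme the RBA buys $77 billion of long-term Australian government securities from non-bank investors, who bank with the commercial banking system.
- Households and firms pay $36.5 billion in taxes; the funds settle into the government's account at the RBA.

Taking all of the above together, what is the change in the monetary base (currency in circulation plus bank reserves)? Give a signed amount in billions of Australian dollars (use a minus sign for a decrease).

+$40.5 billion

Currency deposit $83 billion: just a shift between currency and reserves — both are base money → 0.
Asset purchase (from non-banks) $77 billion: RBA balance sheet expands → +$77B.
Government account inflow $36.5 billion: reserves shift to a non-base liability → −$36.5B.
Net: 0 + 77 − 36.5 = +$40.5 billion.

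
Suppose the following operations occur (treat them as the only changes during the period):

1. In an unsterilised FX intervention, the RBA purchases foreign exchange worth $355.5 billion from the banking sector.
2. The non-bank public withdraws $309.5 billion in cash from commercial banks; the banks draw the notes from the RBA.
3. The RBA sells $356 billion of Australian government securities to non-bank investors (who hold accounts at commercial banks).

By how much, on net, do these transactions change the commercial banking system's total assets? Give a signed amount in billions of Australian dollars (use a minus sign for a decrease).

-$665.5 billion

RBA balance sheet:
  Assets:      Securities −$356B, Foreign assets +$355.5B
  Liabilities: Bank reserves −$310B, Currency in circulation +$309.5B
Commercial banking system:
  Assets:      Reserves at CB −$310B, Foreign assets −$355.5B
  Liabilities: Checkable deposits −$665.5B
Change in total bank assets = -$665.5 billion.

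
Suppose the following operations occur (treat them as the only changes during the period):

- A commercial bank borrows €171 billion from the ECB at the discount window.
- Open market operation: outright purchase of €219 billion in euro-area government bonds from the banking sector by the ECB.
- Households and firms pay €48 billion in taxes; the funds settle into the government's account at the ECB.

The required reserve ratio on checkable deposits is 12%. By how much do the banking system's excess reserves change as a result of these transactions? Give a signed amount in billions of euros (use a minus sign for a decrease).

Discount-window loan €171 billion: reserves +€171B, deposits 0.
OMO purchase (from banks) €219 billion: reserves +€219B, deposits 0.
Government account inflow €48 billion: reserves −€48B, deposits −€48B.
Totals: Δreserves = +€342B, Δdeposits = −€48B.
Δrequired reserves = 12% × −€48B = −€5.76B.
Δexcess reserves = Δreserves − Δrequired = +€342B − (−€5.76B) = +€347.76 billion.

+€347.76 billion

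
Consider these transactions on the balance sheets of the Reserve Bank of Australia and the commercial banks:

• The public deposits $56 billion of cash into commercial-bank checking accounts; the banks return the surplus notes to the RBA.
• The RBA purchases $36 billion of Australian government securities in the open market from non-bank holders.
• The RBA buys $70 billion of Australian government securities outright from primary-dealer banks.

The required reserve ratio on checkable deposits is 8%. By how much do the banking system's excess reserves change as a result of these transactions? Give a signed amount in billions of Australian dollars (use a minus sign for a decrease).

Currency deposit $56 billion: reserves +$56B, deposits +$56B.
Asset purchase (from non-banks) $36 billion: reserves +$36B, deposits +$36B.
OMO purchase (from banks) $70 billion: reserves +$70B, deposits 0.
Totals: Δreserves = +$162B, Δdeposits = +$92B.
Δrequired reserves = 8% × +$92B = +$7.36B.
Δexcess reserves = Δreserves − Δrequired = +$162B − (+$7.36B) = +$154.64 billion.

+$154.64 billion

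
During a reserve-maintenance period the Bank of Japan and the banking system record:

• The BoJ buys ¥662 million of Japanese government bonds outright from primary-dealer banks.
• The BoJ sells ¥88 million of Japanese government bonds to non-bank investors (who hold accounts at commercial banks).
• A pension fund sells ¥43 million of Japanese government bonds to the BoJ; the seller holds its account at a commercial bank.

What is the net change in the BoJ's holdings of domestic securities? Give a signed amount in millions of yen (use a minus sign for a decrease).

+¥617 million

BoJ balance sheet:
  Assets:      Securities +¥617M
  Liabilities: Bank reserves +¥617M
Commercial banking system:
  Assets:      Reserves at CB +¥617M, Securities −¥662M
  Liabilities: Checkable deposits −¥45M
So the change in the BoJ's holdings of domestic securities is +¥617 million.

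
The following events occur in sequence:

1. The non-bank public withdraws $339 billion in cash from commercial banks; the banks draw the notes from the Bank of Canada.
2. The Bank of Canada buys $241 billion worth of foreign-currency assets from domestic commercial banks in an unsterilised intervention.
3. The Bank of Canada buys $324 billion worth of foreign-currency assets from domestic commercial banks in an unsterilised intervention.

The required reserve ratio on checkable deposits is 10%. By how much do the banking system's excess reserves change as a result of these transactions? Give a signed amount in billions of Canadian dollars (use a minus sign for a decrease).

+$259.9 billion

Currency withdrawal $339 billion: reserves −$339B, deposits −$339B.
FX purchase $241 billion: reserves +$241B, deposits 0.
FX purchase $324 billion: reserves +$324B, deposits 0.
Totals: Δreserves = +$226B, Δdeposits = −$339B.
Δrequired reserves = 10% × −$339B = −$33.9B.
Δexcess reserves = Δreserves − Δrequired = +$226B − (−$33.9B) = +$259.9 billion.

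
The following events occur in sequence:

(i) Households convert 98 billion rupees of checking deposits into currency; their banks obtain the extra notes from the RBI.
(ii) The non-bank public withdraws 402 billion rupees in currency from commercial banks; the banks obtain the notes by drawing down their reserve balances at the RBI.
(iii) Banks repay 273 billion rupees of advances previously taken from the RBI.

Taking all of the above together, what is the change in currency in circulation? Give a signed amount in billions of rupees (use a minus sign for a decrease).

RBI balance sheet:
  Assets:      Loans to banks −273B
  Liabilities: Bank reserves −773B, Currency in circulation +500B
Commercial banking system:
  Assets:      Reserves at CB −773B
  Liabilities: Checkable deposits −500B, Borrowings from CB −273B
So the change in currency in circulation is +500 billion.

+500 billion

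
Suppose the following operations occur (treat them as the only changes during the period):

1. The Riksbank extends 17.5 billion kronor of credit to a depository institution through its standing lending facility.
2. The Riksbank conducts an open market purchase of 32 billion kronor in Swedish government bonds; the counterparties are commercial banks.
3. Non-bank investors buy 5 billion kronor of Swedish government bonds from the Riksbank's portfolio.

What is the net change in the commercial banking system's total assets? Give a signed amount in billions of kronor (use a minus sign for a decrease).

+12.5 billion

Discount-window loan 17.5 billion kronor: bank balance sheets expand → +17.5B.
OMO purchase (from banks) 32 billion kronor: just an asset swap on bank balance sheets → 0.
Asset sale (to non-banks) 5 billion kronor: bank balance sheets shrink → −5B.
Net: 17.5 + 0 − 5 = +12.5 billion.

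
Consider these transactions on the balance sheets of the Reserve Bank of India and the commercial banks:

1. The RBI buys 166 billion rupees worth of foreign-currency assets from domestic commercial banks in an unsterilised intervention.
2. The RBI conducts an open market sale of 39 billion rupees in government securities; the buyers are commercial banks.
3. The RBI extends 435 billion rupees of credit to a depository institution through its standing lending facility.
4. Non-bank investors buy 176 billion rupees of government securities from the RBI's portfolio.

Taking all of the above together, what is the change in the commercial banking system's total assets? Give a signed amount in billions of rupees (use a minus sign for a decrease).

+259 billion

RBI balance sheet:
  Assets:      Securities −215B, Loans to banks +435B, Foreign assets +166B
  Liabilities: Bank reserves +386B
Commercial banking system:
  Assets:      Reserves at CB +386B, Securities +39B, Foreign assets −166B
  Liabilities: Checkable deposits −176B, Borrowings from CB +435B
Change in total bank assets = +259 billion.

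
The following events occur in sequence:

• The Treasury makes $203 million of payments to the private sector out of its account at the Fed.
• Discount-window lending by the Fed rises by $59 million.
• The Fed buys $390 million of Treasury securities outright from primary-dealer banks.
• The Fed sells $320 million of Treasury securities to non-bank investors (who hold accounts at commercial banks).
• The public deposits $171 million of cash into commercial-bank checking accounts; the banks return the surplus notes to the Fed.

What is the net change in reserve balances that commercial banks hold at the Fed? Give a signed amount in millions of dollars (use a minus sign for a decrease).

+$503 million

Fed balance sheet:
  Assets:      Securities +$70M, Loans to banks +$59M
  Liabilities: Bank reserves +$503M, Currency in circulation −$171M, Government deposits −$203M
So the change in reserve balances that commercial banks hold at the Fed is +$503 million.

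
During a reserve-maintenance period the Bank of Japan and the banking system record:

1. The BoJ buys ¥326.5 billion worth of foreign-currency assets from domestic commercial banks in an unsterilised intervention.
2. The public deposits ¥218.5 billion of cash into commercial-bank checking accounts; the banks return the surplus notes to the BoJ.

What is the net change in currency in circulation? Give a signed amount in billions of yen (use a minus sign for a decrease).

-¥218.5 billion

FX purchase ¥326.5 billion: no currency enters or leaves circulation → 0.
Currency deposit ¥218.5 billion: notes return to the central bank → −¥218.5B.
Net: 0 − 218.5 = -¥218.5 billion.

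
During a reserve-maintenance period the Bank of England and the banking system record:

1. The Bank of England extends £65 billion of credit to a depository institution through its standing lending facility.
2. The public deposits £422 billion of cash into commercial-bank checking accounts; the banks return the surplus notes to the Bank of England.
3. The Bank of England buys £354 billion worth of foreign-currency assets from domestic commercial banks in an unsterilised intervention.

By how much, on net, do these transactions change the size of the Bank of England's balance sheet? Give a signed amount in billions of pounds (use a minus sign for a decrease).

Bank of England balance sheet:
  Assets:      Loans to banks +£65B, Foreign assets +£354B
  Liabilities: Bank reserves +£841B, Currency in circulation −£422B
Change in total Bank of England assets = +£419 billion.

+£419 billion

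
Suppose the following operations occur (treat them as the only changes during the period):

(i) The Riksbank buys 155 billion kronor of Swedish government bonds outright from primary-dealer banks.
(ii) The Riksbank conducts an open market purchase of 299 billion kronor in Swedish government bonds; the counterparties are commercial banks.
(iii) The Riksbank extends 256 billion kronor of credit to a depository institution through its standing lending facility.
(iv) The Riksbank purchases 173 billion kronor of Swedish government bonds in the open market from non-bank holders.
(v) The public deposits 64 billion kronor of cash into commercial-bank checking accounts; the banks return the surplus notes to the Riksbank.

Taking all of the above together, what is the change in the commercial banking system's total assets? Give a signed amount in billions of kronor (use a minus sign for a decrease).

OMO purchase (from banks) 155 billion kronor: just an asset swap on bank balance sheets → 0.
OMO purchase (from banks) 299 billion kronor: just an asset swap on bank balance sheets → 0.
Discount-window loan 256 billion kronor: bank balance sheets expand → +256B.
Asset purchase (from non-banks) 173 billion kronor: bank balance sheets expand → +173B.
Currency deposit 64 billion kronor: bank balance sheets expand → +64B.
Net: 0 + 0 + 256 + 173 + 64 = +493 billion.

+493 billion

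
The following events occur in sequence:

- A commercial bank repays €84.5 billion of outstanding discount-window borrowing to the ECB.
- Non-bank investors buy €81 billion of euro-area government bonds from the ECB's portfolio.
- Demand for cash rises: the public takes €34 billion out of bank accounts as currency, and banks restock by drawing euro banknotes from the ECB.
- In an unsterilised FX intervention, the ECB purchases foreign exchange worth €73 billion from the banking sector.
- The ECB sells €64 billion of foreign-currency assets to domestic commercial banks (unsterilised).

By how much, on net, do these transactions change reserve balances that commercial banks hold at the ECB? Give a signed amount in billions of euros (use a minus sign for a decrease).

Discount-window repayment €84.5 billion: repayment is debited from reserves → −€84.5B.
Asset sale (to non-banks) €81 billion: the non-bank buyers' banks settle from reserves → −€81B.
Currency withdrawal €34 billion: banks swap reserves for currency → −€34B.
FX purchase €73 billion: the ECB pays by crediting reserve accounts → +€73B.
FX sale €64 billion: the buying banks pay out of their reserve balances → −€64B.
Net: −84.5 − 81 − 34 + 73 − 64 = -€190.5 billion.

-€190.5 billion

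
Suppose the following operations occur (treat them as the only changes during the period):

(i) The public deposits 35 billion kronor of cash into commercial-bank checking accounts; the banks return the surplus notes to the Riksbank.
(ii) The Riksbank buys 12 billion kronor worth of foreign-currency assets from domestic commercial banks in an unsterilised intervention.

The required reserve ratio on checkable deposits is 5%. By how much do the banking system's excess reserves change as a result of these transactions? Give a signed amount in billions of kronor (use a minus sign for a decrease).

Currency deposit 35 billion kronor: reserves +35B, deposits +35B.
FX purchase 12 billion kronor: reserves +12B, deposits 0.
Totals: Δreserves = +47B, Δdeposits = +35B.
Δrequired reserves = 5% × +35B = +1.75B.
Δexcess reserves = Δreserves − Δrequired = +47B − (+1.75B) = +45.25 billion.

+45.25 billion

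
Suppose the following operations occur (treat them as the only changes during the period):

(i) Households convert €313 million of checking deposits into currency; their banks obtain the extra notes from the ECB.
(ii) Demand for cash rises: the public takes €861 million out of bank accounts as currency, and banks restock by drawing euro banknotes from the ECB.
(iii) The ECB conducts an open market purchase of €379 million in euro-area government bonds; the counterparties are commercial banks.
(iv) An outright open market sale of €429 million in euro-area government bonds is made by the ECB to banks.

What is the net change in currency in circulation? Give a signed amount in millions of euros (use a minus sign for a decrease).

+€1174 million

Currency withdrawal €313 million: notes leave the central bank → +€313M.
Currency withdrawal €861 million: notes leave the central bank → +€861M.
OMO purchase (from banks) €379 million: no currency enters or leaves circulation → 0.
OMO sale (to banks) €429 million: no currency enters or leaves circulation → 0.
Net: 313 + 861 + 0 + 0 = +€1174 million.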